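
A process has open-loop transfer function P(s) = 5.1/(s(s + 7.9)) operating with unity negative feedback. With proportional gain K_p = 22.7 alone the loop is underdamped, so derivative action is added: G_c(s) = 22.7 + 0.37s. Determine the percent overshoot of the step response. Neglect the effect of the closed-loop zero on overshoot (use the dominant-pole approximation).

20.1%

Forward path: (22.7 + 0.37s)·5.1/(s(s+7.9)). The closed-loop characteristic equation is s² + (7.9 + 5.1·0.37)s + 5.1·22.7 = 0.
That is s² + 9.787s + 115.8 = 0, so ω_n = 10.76 rad/s and ζ = 9.787/(2·10.76) = 0.4548.
%OS = 100·exp(−πζ/√(1−ζ²)) = 20.1%.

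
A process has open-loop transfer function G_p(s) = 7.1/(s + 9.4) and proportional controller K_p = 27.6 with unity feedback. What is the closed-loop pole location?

s = -205.4

Closed-loop transfer function: T(s) = K_p·G_p(s)/(1 + K_p·G_p(s)) = 196/(s + 9.4 + 196) = 196/(s + 205.4).
The closed-loop pole is at s = −205.4.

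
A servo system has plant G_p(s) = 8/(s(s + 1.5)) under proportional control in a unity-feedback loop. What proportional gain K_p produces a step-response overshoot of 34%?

K_p = 0.667

From %OS = 100·exp(−πζ/√(1−ζ²)) = 34%, ζ = −ln(0.34)/√(π²+ln²(0.34)) = 0.3248.
Characteristic equation s² + 1.5s + 8K_p = 0 gives ζ = 1.5/(2√(8K_p)).
Setting ζ = 0.3248: √(8K_p) = 1.5/(2·0.3248) = 2.309, so K_p = 5.333/8 = 0.667.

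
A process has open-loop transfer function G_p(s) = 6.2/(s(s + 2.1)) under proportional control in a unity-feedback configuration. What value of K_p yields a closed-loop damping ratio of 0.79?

K_p = 0.285

Closed-loop characteristic equation: s² + 2.1s + K_p·6.2 = 0.
So ω_n = √(6.2K_p) and 2ζω_n = 2.1, giving ζ = 2.1/(2√(6.2K_p)).
Setting ζ = 0.79: √(6.2K_p) = 2.1/(2·0.79) = 1.329, so K_p = 1.767/6.2 = 0.285.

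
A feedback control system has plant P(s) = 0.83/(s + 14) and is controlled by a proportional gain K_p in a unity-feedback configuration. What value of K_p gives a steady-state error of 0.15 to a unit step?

K_p = 95.6

Steady-state error for a unit step on this type-0 loop is 1/(1 + K_p·P(0)).
P(0) = 0.05929. Require 1/(1 + K_p·0.05929) = 0.15, so 1 + 0.05929·K_p = 6.667.
K_p = (6.667 − 1)/0.05929 = 95.6.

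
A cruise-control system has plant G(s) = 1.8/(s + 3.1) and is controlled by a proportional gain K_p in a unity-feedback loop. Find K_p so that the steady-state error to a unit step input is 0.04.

The loop is type 0, so e_ss(step) = 1/(1 + K_pos) with K_pos = K_p·G(0).
G(0) = 0.5806. Require 1/(1 + K_p·0.5806) = 0.04, so 1 + 0.5806·K_p = 25.
K_p = (25 − 1)/0.5806 = 41.3.

K_p = 41.3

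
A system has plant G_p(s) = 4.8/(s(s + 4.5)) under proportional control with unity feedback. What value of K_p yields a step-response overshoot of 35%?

K_p = 10.5

From %OS = 100·exp(−πζ/√(1−ζ²)) = 35%, ζ = −ln(0.35)/√(π²+ln²(0.35)) = 0.3169.
Characteristic equation s² + 4.5s + 4.8K_p = 0 gives ζ = 4.5/(2√(4.8K_p)).
Setting ζ = 0.3169: √(4.8K_p) = 4.5/(2·0.3169) = 7.099, so K_p = 50.4/4.8 = 10.5.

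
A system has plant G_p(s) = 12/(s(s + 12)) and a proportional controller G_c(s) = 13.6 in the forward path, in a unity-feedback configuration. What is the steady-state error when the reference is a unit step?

The open loop G_c(s)G_p(s) has a pole at the origin (type 1), so the static position error constant is infinite and e_ss = 1/(1+∞) = 0.

0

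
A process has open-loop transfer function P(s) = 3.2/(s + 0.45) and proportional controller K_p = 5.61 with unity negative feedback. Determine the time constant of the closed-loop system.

Closed-loop transfer function: T(s) = K_p·P(s)/(1 + K_p·P(s)) = 17.95/(s + 0.45 + 17.95) = 17.95/(s + 18.4).
Time constant τ = 1/18.4 = 0.0543 s.

τ = 0.0543 s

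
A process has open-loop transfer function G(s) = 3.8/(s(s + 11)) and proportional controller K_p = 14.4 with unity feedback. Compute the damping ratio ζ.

ζ = 0.744

1 + K_p·G(s) = 0 gives s² + 11s + 54.72 = 0.
So ω_n² = 54.72 ⇒ ω_n = 7.397 rad/s, and ζ = 11/(2ω_n) = 0.744.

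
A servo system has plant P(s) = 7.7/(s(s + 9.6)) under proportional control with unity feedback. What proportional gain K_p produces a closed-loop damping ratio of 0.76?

K_p = 5.18

Closed-loop characteristic equation: s² + 9.6s + K_p·7.7 = 0.
So ω_n = √(7.7K_p) and 2ζω_n = 9.6, giving ζ = 9.6/(2√(7.7K_p)).
Setting ζ = 0.76: √(7.7K_p) = 9.6/(2·0.76) = 6.316, so K_p = 39.89/7.7 = 5.18.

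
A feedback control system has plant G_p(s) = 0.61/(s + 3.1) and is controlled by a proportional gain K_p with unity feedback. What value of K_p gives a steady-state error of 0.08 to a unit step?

The loop is type 0, so e_ss(step) = 1/(1 + K_pos) with K_pos = K_p·G_p(0).
G_p(0) = 0.1968. Require 1/(1 + K_p·0.1968) = 0.08, so 1 + 0.1968·K_p = 12.5.
K_p = (12.5 − 1)/0.1968 = 58.4.

K_p = 58.4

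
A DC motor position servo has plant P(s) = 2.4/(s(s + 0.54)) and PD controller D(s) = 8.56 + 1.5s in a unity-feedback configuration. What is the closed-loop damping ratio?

Forward path: (8.56 + 1.5s)·2.4/(s(s+0.54)). The closed-loop characteristic equation is s² + (0.54 + 2.4·1.5)s + 2.4·8.56 = 0.
That is s² + 4.14s + 20.54 = 0, so ω_n = 4.533 rad/s and ζ = 4.14/(2·4.533) = 0.4567.

ζ = 0.457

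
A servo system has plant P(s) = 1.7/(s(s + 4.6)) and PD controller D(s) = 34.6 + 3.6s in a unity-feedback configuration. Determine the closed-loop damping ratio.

ζ = 0.699

Forward path: (34.6 + 3.6s)·1.7/(s(s+4.6)). The closed-loop characteristic equation is s² + (4.6 + 1.7·3.6)s + 1.7·34.6 = 0.
That is s² + 10.72s + 58.82 = 0, so ω_n = 7.669 rad/s and ζ = 10.72/(2·7.669) = 0.6989.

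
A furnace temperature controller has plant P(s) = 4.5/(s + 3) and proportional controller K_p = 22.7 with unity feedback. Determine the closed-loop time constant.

τ = 0.00951 s

Closed-loop transfer function: T(s) = K_p·P(s)/(1 + K_p·P(s)) = 102.1/(s + 3 + 102.1) = 102.1/(s + 105.1).
Time constant τ = 1/105.1 = 0.00951 s.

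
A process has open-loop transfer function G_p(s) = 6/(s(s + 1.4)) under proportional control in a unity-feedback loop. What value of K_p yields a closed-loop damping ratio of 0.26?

Closed-loop characteristic equation: s² + 1.4s + K_p·6 = 0.
So ω_n = √(6K_p) and 2ζω_n = 1.4, giving ζ = 1.4/(2√(6K_p)).
Setting ζ = 0.26: √(6K_p) = 1.4/(2·0.26) = 2.692, so K_p = 7.249/6 = 1.21.

K_p = 1.21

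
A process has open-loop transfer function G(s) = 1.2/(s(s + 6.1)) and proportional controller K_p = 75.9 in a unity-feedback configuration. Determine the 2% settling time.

T_s ≈ 1.31 s

The closed-loop denominator s² + 6.1s + 91.08 gives ω_n = √91.08 = 9.544 and ζ = 6.1/(2ω_n) = 0.3196.
2% settling time T_s ≈ 4/(ζω_n) = 4/3.05 = 1.31 s.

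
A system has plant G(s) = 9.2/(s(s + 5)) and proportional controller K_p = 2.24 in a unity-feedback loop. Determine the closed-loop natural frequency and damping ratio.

ω_n = 4.54 rad/s, ζ = 0.551

The closed-loop denominator is s(s+5) + 2.24·9.2 = s² + 5s + 20.61.
Matching s² + 2ζω_n s + ω_n²: ω_n = √20.61 = 4.54 rad/s and 2ζω_n = 5, so ζ = 5/(2·4.54) = 0.551.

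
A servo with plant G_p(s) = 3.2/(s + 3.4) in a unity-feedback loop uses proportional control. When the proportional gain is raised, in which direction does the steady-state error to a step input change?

e_ss = 1/(1 + K_p·G_p(0)); a larger K_p raises the denominator, so e_ss decreases.

decrease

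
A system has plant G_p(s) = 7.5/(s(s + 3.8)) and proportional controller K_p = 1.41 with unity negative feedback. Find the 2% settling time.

The closed-loop denominator s² + 3.8s + 10.57 gives ω_n = √10.57 = 3.252 and ζ = 3.8/(2ω_n) = 0.5843.
2% settling time T_s ≈ 4/(ζω_n) = 4/1.9 = 2.11 s.

T_s ≈ 2.11 s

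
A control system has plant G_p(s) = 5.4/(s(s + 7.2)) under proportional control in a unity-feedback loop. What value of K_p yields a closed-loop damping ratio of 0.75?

Closed-loop characteristic equation: s² + 7.2s + K_p·5.4 = 0.
So ω_n = √(5.4K_p) and 2ζω_n = 7.2, giving ζ = 7.2/(2√(5.4K_p)).
Setting ζ = 0.75: √(5.4K_p) = 7.2/(2·0.75) = 4.8, so K_p = 23.04/5.4 = 4.27.

K_p = 4.27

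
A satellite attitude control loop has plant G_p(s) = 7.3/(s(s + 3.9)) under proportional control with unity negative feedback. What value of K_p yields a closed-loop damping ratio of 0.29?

K_p = 6.19

Closed-loop characteristic equation: s² + 3.9s + K_p·7.3 = 0.
So ω_n = √(7.3K_p) and 2ζω_n = 3.9, giving ζ = 3.9/(2√(7.3K_p)).
Setting ζ = 0.29: √(7.3K_p) = 3.9/(2·0.29) = 6.724, so K_p = 45.21/7.3 = 6.19.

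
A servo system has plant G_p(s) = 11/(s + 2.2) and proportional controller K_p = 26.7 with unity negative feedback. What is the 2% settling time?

T_s ≈ 0.0135 s

Closed-loop transfer function: T(s) = K_p·G_p(s)/(1 + K_p·G_p(s)) = 293.7/(s + 2.2 + 293.7) = 293.7/(s + 295.9).
Time constant τ = 1/295.9 = 0.00338 s, so the 2% settling time is about 4τ = 0.0135 s.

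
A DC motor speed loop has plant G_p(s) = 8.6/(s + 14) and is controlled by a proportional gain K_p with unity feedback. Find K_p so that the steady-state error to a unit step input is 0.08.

K_p = 18.7

For a type-0 loop with proportional control, e_ss = 1/(1 + K_p·G_p(0)).
G_p(0) = 0.6143. Require 1/(1 + K_p·0.6143) = 0.08, so 1 + 0.6143·K_p = 12.5.
K_p = (12.5 − 1)/0.6143 = 18.7.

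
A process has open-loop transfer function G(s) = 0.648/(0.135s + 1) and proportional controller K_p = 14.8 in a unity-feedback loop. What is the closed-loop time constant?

Closed loop: T(s) = K_p·G/(1+K_p·G) = 9.59/(0.135s + 1 + 9.59), with pole at s = −(1 + 9.59)/0.135 = −78.45.
Closed-loop time constant τ = 1/78.45 = 0.0127 s.

τ = 0.0127 s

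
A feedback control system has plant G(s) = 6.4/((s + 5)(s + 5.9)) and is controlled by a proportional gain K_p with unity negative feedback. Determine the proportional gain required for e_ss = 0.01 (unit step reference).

K_p = 456

Steady-state error for a unit step on this type-0 loop is 1/(1 + K_p·G(0)).
G(0) = 0.2169. Require 1/(1 + K_p·0.2169) = 0.01, so 1 + 0.2169·K_p = 100.
K_p = (100 − 1)/0.2169 = 456.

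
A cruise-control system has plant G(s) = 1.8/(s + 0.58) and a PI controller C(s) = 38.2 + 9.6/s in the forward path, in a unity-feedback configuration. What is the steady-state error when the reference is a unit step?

0

The open loop C(s)G(s) has a pole at the origin (type 1), so the static position error constant is infinite and e_ss = 1/(1+∞) = 0.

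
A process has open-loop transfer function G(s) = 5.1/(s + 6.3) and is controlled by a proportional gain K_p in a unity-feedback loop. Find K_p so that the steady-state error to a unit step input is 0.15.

K_p = 7

The loop is type 0, so e_ss(step) = 1/(1 + K_pos) with K_pos = K_p·G(0).
G(0) = 0.8095. Require 1/(1 + K_p·0.8095) = 0.15, so 1 + 0.8095·K_p = 6.667.
K_p = (6.667 − 1)/0.8095 = 7.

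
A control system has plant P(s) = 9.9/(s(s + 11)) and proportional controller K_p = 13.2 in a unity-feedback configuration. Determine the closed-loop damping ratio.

ζ = 0.481

1 + K_p·P(s) = 0 gives s² + 11s + 130.7 = 0.
So ω_n² = 130.7 ⇒ ω_n = 11.43 rad/s, and ζ = 11/(2ω_n) = 0.481.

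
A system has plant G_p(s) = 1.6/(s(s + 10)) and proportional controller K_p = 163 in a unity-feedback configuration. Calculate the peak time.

The closed-loop denominator s² + 10s + 260.8 gives ω_n = √260.8 = 16.15 and ζ = 10/(2ω_n) = 0.3096.
Damped frequency ω_d = ω_n√(1−ζ²) = 15.36 rad/s, so peak time T_p = π/ω_d = 0.205 s.

T_p = 0.205 s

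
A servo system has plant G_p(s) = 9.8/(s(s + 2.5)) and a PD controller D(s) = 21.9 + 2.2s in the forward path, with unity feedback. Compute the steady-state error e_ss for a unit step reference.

0

The open loop D(s)G_p(s) has a pole at the origin (type 1), so the static position error constant is infinite and e_ss = 1/(1+∞) = 0.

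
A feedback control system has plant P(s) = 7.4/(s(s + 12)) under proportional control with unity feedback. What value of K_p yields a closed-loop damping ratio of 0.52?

K_p = 18

Closed-loop characteristic equation: s² + 12s + K_p·7.4 = 0.
So ω_n = √(7.4K_p) and 2ζω_n = 12, giving ζ = 12/(2√(7.4K_p)).
Setting ζ = 0.52: √(7.4K_p) = 12/(2·0.52) = 11.54, so K_p = 133.1/7.4 = 18.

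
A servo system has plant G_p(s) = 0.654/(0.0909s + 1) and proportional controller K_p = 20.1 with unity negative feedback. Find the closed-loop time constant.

τ = 0.00643 s

Closed loop: T(s) = K_p·G_p/(1+K_p·G_p) = 13.15/(0.0909s + 1 + 13.15), with pole at s = −(1 + 13.15)/0.0909 = −155.6.
Closed-loop time constant τ = 1/155.6 = 0.00643 s.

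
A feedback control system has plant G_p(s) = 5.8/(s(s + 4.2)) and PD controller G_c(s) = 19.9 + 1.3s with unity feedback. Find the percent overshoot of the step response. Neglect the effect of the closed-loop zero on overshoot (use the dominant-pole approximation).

Forward path: (19.9 + 1.3s)·5.8/(s(s+4.2)). The closed-loop characteristic equation is s² + (4.2 + 5.8·1.3)s + 5.8·19.9 = 0.
That is s² + 11.74s + 115.4 = 0, so ω_n = 10.74 rad/s and ζ = 11.74/(2·10.74) = 0.5464.
%OS = 100·exp(−πζ/√(1−ζ²)) = 12.9%.

12.9%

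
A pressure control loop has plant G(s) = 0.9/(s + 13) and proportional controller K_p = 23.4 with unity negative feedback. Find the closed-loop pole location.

s = -34.06

Closed-loop transfer function: T(s) = K_p·G(s)/(1 + K_p·G(s)) = 21.06/(s + 13 + 21.06) = 21.06/(s + 34.06).
The closed-loop pole is at s = −34.06.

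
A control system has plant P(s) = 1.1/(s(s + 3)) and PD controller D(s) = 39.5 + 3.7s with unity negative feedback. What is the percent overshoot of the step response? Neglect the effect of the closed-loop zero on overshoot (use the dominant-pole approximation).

13.6%

Forward path: (39.5 + 3.7s)·1.1/(s(s+3)). The closed-loop characteristic equation is s² + (3 + 1.1·3.7)s + 1.1·39.5 = 0.
That is s² + 7.07s + 43.45 = 0, so ω_n = 6.592 rad/s and ζ = 7.07/(2·6.592) = 0.5363.
%OS = 100·exp(−πζ/√(1−ζ²)) = 13.6%.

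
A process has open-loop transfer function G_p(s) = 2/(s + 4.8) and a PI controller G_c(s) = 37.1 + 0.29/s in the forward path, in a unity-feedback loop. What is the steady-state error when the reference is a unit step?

The open loop G_c(s)G_p(s) has a pole at the origin (type 1), so the static position error constant is infinite and e_ss = 1/(1+∞) = 0.

0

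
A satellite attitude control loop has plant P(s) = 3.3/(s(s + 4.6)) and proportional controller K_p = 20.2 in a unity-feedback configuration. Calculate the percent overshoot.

Closed-loop characteristic equation: s² + 4.6s + 66.66 = 0, so ω_n = 8.165 rad/s and ζ = 4.6/(2·8.165) = 0.2817.
%OS = 100·exp(−πζ/√(1−ζ²)) = 100·exp(−π·0.2817/√0.9206) = 39.8%.

39.8%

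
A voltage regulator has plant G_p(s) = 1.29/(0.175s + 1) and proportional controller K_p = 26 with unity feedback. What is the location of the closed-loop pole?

Closed loop: T(s) = K_p·G_p/(1+K_p·G_p) = 33.54/(0.175s + 1 + 33.54), with pole at s = −(1 + 33.54)/0.175 = −197.4.

s = -197.4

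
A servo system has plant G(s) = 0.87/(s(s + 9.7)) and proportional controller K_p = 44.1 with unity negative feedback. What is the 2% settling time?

From 1 + K_pG(s) = 0: s² + 9.7s + 38.37 = 0 ⇒ ω_n = 6.194, ζ = 0.783.
2% settling time T_s ≈ 4/(ζω_n) = 4/4.85 = 0.825 s.

T_s ≈ 0.825 s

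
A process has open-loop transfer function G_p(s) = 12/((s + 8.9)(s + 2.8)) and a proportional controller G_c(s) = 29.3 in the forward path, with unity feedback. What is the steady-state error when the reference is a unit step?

The loop is type 0. Static position error constant K_pos = G_c(0)·G_p(0) = 29.3·0.4815 = 14.11.
Steady-state error to a unit step: e_ss = 1/(1+K_pos) = 1/15.11 = 0.0662.

0.0662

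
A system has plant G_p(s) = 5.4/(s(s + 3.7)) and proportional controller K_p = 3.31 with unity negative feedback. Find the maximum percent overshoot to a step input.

Closed-loop characteristic equation: s² + 3.7s + 17.87 = 0, so ω_n = 4.228 rad/s and ζ = 3.7/(2·4.228) = 0.4376.
%OS = 100·exp(−πζ/√(1−ζ²)) = 100·exp(−π·0.4376/√0.8085) = 21.7%.

21.7%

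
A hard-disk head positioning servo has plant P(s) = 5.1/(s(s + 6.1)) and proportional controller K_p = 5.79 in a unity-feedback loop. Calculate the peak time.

Closed-loop characteristic equation: s² + 6.1s + 29.53 = 0, so ω_n = 5.434 rad/s and ζ = 6.1/(2·5.434) = 0.5613.
Damped frequency ω_d = ω_n√(1−ζ²) = 4.497 rad/s, so peak time T_p = π/ω_d = 0.699 s.

T_p = 0.699 s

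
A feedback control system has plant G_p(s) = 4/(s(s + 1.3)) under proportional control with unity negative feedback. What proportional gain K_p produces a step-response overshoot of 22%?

K_p = 0.56

From %OS = 100·exp(−πζ/√(1−ζ²)) = 22%, ζ = −ln(0.22)/√(π²+ln²(0.22)) = 0.4342.
Characteristic equation s² + 1.3s + 4K_p = 0 gives ζ = 1.3/(2√(4K_p)).
Setting ζ = 0.4342: √(4K_p) = 1.3/(2·0.4342) = 1.497, so K_p = 2.241/4 = 0.56.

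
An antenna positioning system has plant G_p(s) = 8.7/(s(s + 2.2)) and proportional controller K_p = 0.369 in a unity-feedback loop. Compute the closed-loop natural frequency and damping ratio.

ω_n = 1.79 rad/s, ζ = 0.614

1 + K_p·G_p(s) = 0 gives s² + 2.2s + 3.21 = 0.
Matching s² + 2ζω_n s + ω_n²: ω_n = √3.21 = 1.792 rad/s and 2ζω_n = 2.2, so ζ = 2.2/(2·1.792) = 0.614.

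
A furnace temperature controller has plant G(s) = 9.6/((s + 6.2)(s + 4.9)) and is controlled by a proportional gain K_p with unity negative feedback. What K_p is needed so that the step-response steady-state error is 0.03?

K_p = 102

The loop is type 0, so e_ss(step) = 1/(1 + K_pos) with K_pos = K_p·G(0).
G(0) = 0.316. Require 1/(1 + K_p·0.316) = 0.03, so 1 + 0.316·K_p = 33.33.
K_p = (33.33 − 1)/0.316 = 102.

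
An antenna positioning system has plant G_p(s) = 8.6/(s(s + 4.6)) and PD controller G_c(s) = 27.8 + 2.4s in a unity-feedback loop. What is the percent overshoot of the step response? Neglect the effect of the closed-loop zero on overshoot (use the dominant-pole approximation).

Forward path: (27.8 + 2.4s)·8.6/(s(s+4.6)). The closed-loop characteristic equation is s² + (4.6 + 8.6·2.4)s + 8.6·27.8 = 0.
That is s² + 25.24s + 239.1 = 0, so ω_n = 15.46 rad/s and ζ = 25.24/(2·15.46) = 0.8162.
%OS = 100·exp(−πζ/√(1−ζ²)) = 1.18%.

1.18%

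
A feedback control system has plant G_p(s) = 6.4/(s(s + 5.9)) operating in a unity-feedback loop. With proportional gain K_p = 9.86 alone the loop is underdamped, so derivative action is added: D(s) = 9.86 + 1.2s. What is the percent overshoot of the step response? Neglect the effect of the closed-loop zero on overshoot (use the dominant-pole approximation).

Forward path: (9.86 + 1.2s)·6.4/(s(s+5.9)). The closed-loop characteristic equation is s² + (5.9 + 6.4·1.2)s + 6.4·9.86 = 0.
That is s² + 13.58s + 63.1 = 0, so ω_n = 7.944 rad/s and ζ = 13.58/(2·7.944) = 0.8548.
%OS = 100·exp(−πζ/√(1−ζ²)) = 0.566%.

0.566%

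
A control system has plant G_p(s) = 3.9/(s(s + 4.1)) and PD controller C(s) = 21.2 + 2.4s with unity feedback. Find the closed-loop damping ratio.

Forward path: (21.2 + 2.4s)·3.9/(s(s+4.1)). The closed-loop characteristic equation is s² + (4.1 + 3.9·2.4)s + 3.9·21.2 = 0.
That is s² + 13.46s + 82.68 = 0, so ω_n = 9.093 rad/s and ζ = 13.46/(2·9.093) = 0.7401.

ζ = 0.74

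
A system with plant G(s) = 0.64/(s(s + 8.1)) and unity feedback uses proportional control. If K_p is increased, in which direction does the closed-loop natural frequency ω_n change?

increase

ω_n = √(0.64·K_p), which grows with K_p.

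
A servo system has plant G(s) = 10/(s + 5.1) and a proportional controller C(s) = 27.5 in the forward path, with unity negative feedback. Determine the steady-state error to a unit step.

0.0182

The loop is type 0. Static position error constant K_pos = C(0)·G(0) = 27.5·1.961 = 53.92.
Steady-state error to a unit step: e_ss = 1/(1+K_pos) = 1/54.92 = 0.0182.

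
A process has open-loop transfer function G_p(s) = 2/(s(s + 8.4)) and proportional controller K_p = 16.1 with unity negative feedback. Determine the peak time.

T_p = 0.823 s

From 1 + K_pG_p(s) = 0: s² + 8.4s + 32.2 = 0 ⇒ ω_n = 5.675, ζ = 0.7402.
Damped frequency ω_d = ω_n√(1−ζ²) = 3.816 rad/s, so peak time T_p = π/ω_d = 0.823 s.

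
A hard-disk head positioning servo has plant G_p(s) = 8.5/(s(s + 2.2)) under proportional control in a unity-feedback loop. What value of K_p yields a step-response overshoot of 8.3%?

From %OS = 100·exp(−πζ/√(1−ζ²)) = 8.3%, ζ = −ln(0.083)/√(π²+ln²(0.083)) = 0.621.
Characteristic equation s² + 2.2s + 8.5K_p = 0 gives ζ = 2.2/(2√(8.5K_p)).
Setting ζ = 0.621: √(8.5K_p) = 2.2/(2·0.621) = 1.771, so K_p = 3.138/8.5 = 0.369.

K_p = 0.369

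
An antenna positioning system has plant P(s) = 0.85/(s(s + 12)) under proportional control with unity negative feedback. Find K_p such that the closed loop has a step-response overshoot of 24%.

From %OS = 100·exp(−πζ/√(1−ζ²)) = 24%, ζ = −ln(0.24)/√(π²+ln²(0.24)) = 0.4136.
Characteristic equation s² + 12s + 0.85K_p = 0 gives ζ = 12/(2√(0.85K_p)).
Setting ζ = 0.4136: √(0.85K_p) = 12/(2·0.4136) = 14.51, so K_p = 210.5/0.85 = 248.

K_p = 248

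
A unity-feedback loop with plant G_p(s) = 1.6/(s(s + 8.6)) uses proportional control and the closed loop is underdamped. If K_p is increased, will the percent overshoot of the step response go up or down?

Characteristic equation s² + 8.6s + K_p·1.6 = 0: raising K_p raises ω_n while 2ζω_n = 8.6 is fixed, so ζ falls and overshoot grows.

increase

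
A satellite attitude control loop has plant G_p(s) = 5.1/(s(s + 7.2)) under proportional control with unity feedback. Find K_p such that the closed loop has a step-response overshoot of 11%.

From %OS = 100·exp(−πζ/√(1−ζ²)) = 11%, ζ = −ln(0.11)/√(π²+ln²(0.11)) = 0.5749.
Characteristic equation s² + 7.2s + 5.1K_p = 0 gives ζ = 7.2/(2√(5.1K_p)).
Setting ζ = 0.5749: √(5.1K_p) = 7.2/(2·0.5749) = 6.262, so K_p = 39.21/5.1 = 7.69.

K_p = 7.69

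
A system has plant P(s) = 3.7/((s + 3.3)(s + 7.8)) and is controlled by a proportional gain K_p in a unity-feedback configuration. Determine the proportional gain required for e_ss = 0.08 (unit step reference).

K_p = 80

The loop is type 0, so e_ss(step) = 1/(1 + K_pos) with K_pos = K_p·P(0).
P(0) = 0.1437. Require 1/(1 + K_p·0.1437) = 0.08, so 1 + 0.1437·K_p = 12.5.
K_p = (12.5 − 1)/0.1437 = 80.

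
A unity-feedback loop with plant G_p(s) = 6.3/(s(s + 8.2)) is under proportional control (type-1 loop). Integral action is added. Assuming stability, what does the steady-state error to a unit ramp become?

The integrator raises the loop to type 2, so K_v → ∞ and e_ss to a ramp is zero.

0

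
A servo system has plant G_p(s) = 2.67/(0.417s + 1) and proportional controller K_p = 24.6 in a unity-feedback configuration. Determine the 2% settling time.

T_s ≈ 0.025 s

Closed loop: T(s) = K_p·G_p/(1+K_p·G_p) = 65.68/(0.417s + 1 + 65.68), with pole at s = −(1 + 65.68)/0.417 = −159.9.
τ = 1/159.9 = 0.006254 s, so 2% settling time ≈ 4τ = 0.025 s.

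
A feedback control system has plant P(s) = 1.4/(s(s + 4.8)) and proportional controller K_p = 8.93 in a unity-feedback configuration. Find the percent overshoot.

The closed-loop denominator s² + 4.8s + 12.5 gives ω_n = √12.5 = 3.536 and ζ = 4.8/(2ω_n) = 0.6788.
%OS = 100·exp(−πζ/√(1−ζ²)) = 100·exp(−π·0.6788/√0.5393) = 5.48%.

5.48%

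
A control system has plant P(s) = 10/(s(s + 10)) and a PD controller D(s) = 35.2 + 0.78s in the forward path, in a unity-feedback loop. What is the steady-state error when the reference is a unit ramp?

0.0284

The loop has one pole at the origin (type 1). Velocity error constant K_v = lim_{s→0} s·D(s)P(s) = 35.2·10/10 = 35.2.
Steady-state error to a unit ramp: e_ss = 1/K_v = 0.0284.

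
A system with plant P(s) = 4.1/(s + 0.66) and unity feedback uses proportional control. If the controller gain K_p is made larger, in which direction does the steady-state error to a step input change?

decrease

e_ss = 1/(1 + K_p·P(0)); a larger K_p raises the denominator, so e_ss decreases.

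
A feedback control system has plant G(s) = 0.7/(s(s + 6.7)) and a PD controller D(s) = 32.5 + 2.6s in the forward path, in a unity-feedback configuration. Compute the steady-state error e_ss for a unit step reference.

The open loop D(s)G(s) has a pole at the origin (type 1), so the static position error constant is infinite and e_ss = 1/(1+∞) = 0.

0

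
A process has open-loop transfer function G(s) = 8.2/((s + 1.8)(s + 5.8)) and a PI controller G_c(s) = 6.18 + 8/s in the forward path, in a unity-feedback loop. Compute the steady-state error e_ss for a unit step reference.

The open loop G_c(s)G(s) has a pole at the origin (type 1), so the static position error constant is infinite and e_ss = 1/(1+∞) = 0.

0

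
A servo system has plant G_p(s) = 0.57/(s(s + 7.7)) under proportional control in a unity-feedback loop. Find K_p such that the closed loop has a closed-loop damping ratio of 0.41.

Closed-loop characteristic equation: s² + 7.7s + K_p·0.57 = 0.
So ω_n = √(0.57K_p) and 2ζω_n = 7.7, giving ζ = 7.7/(2√(0.57K_p)).
Setting ζ = 0.41: √(0.57K_p) = 7.7/(2·0.41) = 9.39, so K_p = 88.18/0.57 = 155.

K_p = 155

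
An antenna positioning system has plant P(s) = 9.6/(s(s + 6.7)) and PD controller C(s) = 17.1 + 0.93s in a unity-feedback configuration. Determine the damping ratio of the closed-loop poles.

Forward path: (17.1 + 0.93s)·9.6/(s(s+6.7)). The closed-loop characteristic equation is s² + (6.7 + 9.6·0.93)s + 9.6·17.1 = 0.
That is s² + 15.63s + 164.2 = 0, so ω_n = 12.81 rad/s and ζ = 15.63/(2·12.81) = 0.6099.

ζ = 0.61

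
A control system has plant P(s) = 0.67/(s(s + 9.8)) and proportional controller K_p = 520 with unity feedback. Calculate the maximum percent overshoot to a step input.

The closed-loop denominator s² + 9.8s + 348.4 gives ω_n = √348.4 = 18.67 and ζ = 9.8/(2ω_n) = 0.2625.
%OS = 100·exp(−πζ/√(1−ζ²)) = 100·exp(−π·0.2625/√0.9311) = 42.5%.

42.5%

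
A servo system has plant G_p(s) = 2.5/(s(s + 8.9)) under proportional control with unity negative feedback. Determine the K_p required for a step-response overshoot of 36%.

From %OS = 100·exp(−πζ/√(1−ζ²)) = 36%, ζ = −ln(0.36)/√(π²+ln²(0.36)) = 0.3093.
Characteristic equation s² + 8.9s + 2.5K_p = 0 gives ζ = 8.9/(2√(2.5K_p)).
Setting ζ = 0.3093: √(2.5K_p) = 8.9/(2·0.3093) = 14.39, so K_p = 207/2.5 = 82.8.

K_p = 82.8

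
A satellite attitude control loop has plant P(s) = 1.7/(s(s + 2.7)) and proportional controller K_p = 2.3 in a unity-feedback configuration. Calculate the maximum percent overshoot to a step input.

5.31%

Closed-loop characteristic equation: s² + 2.7s + 3.91 = 0, so ω_n = 1.977 rad/s and ζ = 2.7/(2·1.977) = 0.6827.
%OS = 100·exp(−πζ/√(1−ζ²)) = 100·exp(−π·0.6827/√0.5339) = 5.31%.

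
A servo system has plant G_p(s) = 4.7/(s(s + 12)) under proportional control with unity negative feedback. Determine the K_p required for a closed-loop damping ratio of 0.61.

K_p = 20.6

Closed-loop characteristic equation: s² + 12s + K_p·4.7 = 0.
So ω_n = √(4.7K_p) and 2ζω_n = 12, giving ζ = 12/(2√(4.7K_p)).
Setting ζ = 0.61: √(4.7K_p) = 12/(2·0.61) = 9.836, so K_p = 96.75/4.7 = 20.6.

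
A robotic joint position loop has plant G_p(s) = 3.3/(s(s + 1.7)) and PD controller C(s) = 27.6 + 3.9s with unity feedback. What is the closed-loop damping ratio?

Forward path: (27.6 + 3.9s)·3.3/(s(s+1.7)). The closed-loop characteristic equation is s² + (1.7 + 3.3·3.9)s + 3.3·27.6 = 0.
That is s² + 14.57s + 91.08 = 0, so ω_n = 9.544 rad/s and ζ = 14.57/(2·9.544) = 0.7633.

ζ = 0.763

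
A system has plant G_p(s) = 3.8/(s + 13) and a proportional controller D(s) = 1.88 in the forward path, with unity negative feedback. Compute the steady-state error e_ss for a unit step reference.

0.645

The loop is type 0. Static position error constant K_pos = D(0)·G_p(0) = 1.88·0.2923 = 0.5495.
Steady-state error to a unit step: e_ss = 1/(1+K_pos) = 1/1.55 = 0.645.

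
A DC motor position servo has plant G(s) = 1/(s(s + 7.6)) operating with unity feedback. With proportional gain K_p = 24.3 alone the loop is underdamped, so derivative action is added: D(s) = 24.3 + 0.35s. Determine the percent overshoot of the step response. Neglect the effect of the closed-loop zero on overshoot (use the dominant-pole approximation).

Forward path: (24.3 + 0.35s)·1/(s(s+7.6)). The closed-loop characteristic equation is s² + (7.6 + 1·0.35)s + 1·24.3 = 0.
That is s² + 7.95s + 24.3 = 0, so ω_n = 4.93 rad/s and ζ = 7.95/(2·4.93) = 0.8064.
%OS = 100·exp(−πζ/√(1−ζ²)) = 1.38%.

1.38%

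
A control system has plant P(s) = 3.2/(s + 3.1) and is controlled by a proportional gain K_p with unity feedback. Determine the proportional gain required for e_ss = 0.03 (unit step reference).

K_p = 31.3

The loop is type 0, so e_ss(step) = 1/(1 + K_pos) with K_pos = K_p·P(0).
P(0) = 1.032. Require 1/(1 + K_p·1.032) = 0.03, so 1 + 1.032·K_p = 33.33.
K_p = (33.33 − 1)/1.032 = 31.3.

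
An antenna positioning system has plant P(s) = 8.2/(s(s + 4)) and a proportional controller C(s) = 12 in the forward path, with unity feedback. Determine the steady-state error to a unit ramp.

The loop has one pole at the origin (type 1). Velocity error constant K_v = lim_{s→0} s·C(s)P(s) = 12·8.2/4 = 24.6.
Steady-state error to a unit ramp: e_ss = 1/K_v = 0.0407.

0.0407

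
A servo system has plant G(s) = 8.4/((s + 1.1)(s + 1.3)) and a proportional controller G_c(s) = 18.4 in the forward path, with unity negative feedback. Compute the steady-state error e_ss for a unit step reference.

0.00917

The loop is type 0. Static position error constant K_pos = G_c(0)·G(0) = 18.4·5.874 = 108.1.
Steady-state error to a unit step: e_ss = 1/(1+K_pos) = 1/109.1 = 0.00917.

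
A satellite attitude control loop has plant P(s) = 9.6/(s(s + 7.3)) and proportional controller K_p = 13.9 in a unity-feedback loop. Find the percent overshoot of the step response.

From 1 + K_pP(s) = 0: s² + 7.3s + 133.4 = 0 ⇒ ω_n = 11.55, ζ = 0.316.
%OS = 100·exp(−πζ/√(1−ζ²)) = 100·exp(−π·0.316/√0.9002) = 35.1%.

35.1%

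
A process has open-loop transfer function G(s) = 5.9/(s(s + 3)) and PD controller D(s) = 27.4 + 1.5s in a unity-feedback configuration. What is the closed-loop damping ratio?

ζ = 0.466

Forward path: (27.4 + 1.5s)·5.9/(s(s+3)). The closed-loop characteristic equation is s² + (3 + 5.9·1.5)s + 5.9·27.4 = 0.
That is s² + 11.85s + 161.7 = 0, so ω_n = 12.71 rad/s and ζ = 11.85/(2·12.71) = 0.466.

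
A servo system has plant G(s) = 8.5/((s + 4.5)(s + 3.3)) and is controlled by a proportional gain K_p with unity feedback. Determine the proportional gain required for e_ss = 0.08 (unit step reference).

K_p = 20.1

Steady-state error for a unit step on this type-0 loop is 1/(1 + K_p·G(0)).
G(0) = 0.5724. Require 1/(1 + K_p·0.5724) = 0.08, so 1 + 0.5724·K_p = 12.5.
K_p = (12.5 − 1)/0.5724 = 20.1.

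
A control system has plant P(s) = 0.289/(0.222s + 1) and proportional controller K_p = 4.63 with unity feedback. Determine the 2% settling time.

Closed loop: T(s) = K_p·P/(1+K_p·P) = 1.338/(0.222s + 1 + 1.338), with pole at s = −(1 + 1.338)/0.222 = −10.53.
τ = 1/10.53 = 0.09495 s, so 2% settling time ≈ 4τ = 0.38 s.

T_s ≈ 0.38 s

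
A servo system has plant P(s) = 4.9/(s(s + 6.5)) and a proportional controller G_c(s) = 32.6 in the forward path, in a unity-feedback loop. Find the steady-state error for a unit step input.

The open loop G_c(s)P(s) has a pole at the origin (type 1), so the static position error constant is infinite and e_ss = 1/(1+∞) = 0.

0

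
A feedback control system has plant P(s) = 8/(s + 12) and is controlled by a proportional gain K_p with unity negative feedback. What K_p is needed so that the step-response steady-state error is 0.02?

K_p = 73.5

Steady-state error for a unit step on this type-0 loop is 1/(1 + K_p·P(0)).
P(0) = 0.6667. Require 1/(1 + K_p·0.6667) = 0.02, so 1 + 0.6667·K_p = 50.
K_p = (50 − 1)/0.6667 = 73.5.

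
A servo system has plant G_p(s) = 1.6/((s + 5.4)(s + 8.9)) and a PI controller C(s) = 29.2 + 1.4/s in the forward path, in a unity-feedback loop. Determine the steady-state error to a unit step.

0

The open loop C(s)G_p(s) has a pole at the origin (type 1), so the static position error constant is infinite and e_ss = 1/(1+∞) = 0.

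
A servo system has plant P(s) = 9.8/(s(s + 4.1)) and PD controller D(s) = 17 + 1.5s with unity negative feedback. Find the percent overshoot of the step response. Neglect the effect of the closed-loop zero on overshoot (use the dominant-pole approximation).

Forward path: (17 + 1.5s)·9.8/(s(s+4.1)). The closed-loop characteristic equation is s² + (4.1 + 9.8·1.5)s + 9.8·17 = 0.
That is s² + 18.8s + 166.6 = 0, so ω_n = 12.91 rad/s and ζ = 18.8/(2·12.91) = 0.7283.
%OS = 100·exp(−πζ/√(1−ζ²)) = 3.55%.

3.55%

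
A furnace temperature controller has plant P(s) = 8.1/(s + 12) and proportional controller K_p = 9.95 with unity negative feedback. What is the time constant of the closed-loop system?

τ = 0.0108 s

Closed-loop transfer function: T(s) = K_p·P(s)/(1 + K_p·P(s)) = 80.59/(s + 12 + 80.59) = 80.59/(s + 92.59).
Time constant τ = 1/92.59 = 0.0108 s.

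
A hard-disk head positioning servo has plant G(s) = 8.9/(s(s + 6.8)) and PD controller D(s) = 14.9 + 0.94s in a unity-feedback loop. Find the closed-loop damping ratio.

Forward path: (14.9 + 0.94s)·8.9/(s(s+6.8)). The closed-loop characteristic equation is s² + (6.8 + 8.9·0.94)s + 8.9·14.9 = 0.
That is s² + 15.17s + 132.6 = 0, so ω_n = 11.52 rad/s and ζ = 15.17/(2·11.52) = 0.6585.

ζ = 0.658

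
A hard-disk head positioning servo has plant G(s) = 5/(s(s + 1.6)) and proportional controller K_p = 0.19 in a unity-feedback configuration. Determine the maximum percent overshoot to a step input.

1.1%

The closed-loop denominator s² + 1.6s + 0.95 gives ω_n = √0.95 = 0.9747 and ζ = 1.6/(2ω_n) = 0.8208.
%OS = 100·exp(−πζ/√(1−ζ²)) = 100·exp(−π·0.8208/√0.3263) = 1.1%.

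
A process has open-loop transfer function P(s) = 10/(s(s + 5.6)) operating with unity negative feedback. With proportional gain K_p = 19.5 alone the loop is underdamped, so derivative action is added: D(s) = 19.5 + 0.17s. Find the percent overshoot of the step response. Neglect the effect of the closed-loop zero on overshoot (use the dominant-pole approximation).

Forward path: (19.5 + 0.17s)·10/(s(s+5.6)). The closed-loop characteristic equation is s² + (5.6 + 10·0.17)s + 10·19.5 = 0.
That is s² + 7.3s + 195 = 0, so ω_n = 13.96 rad/s and ζ = 7.3/(2·13.96) = 0.2614.
%OS = 100·exp(−πζ/√(1−ζ²)) = 42.7%.

42.7%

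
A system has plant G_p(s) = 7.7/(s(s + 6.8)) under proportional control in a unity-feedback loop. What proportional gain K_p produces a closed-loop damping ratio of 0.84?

K_p = 2.13

Closed-loop characteristic equation: s² + 6.8s + K_p·7.7 = 0.
So ω_n = √(7.7K_p) and 2ζω_n = 6.8, giving ζ = 6.8/(2√(7.7K_p)).
Setting ζ = 0.84: √(7.7K_p) = 6.8/(2·0.84) = 4.048, so K_p = 16.38/7.7 = 2.13.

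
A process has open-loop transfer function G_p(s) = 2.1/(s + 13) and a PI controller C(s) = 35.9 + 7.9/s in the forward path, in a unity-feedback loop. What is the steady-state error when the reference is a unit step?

The open loop C(s)G_p(s) has a pole at the origin (type 1), so the static position error constant is infinite and e_ss = 1/(1+∞) = 0.

0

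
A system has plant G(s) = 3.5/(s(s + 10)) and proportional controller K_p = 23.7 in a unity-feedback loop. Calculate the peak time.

T_p = 0.413 s

Closed-loop characteristic equation: s² + 10s + 82.95 = 0, so ω_n = 9.108 rad/s and ζ = 10/(2·9.108) = 0.549.
Damped frequency ω_d = ω_n√(1−ζ²) = 7.612 rad/s, so peak time T_p = π/ω_d = 0.413 s.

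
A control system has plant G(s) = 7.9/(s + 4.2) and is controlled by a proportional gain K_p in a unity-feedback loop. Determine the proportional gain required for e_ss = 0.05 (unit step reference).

The loop is type 0, so e_ss(step) = 1/(1 + K_pos) with K_pos = K_p·G(0).
G(0) = 1.881. Require 1/(1 + K_p·1.881) = 0.05, so 1 + 1.881·K_p = 20.
K_p = (20 − 1)/1.881 = 10.1.

K_p = 10.1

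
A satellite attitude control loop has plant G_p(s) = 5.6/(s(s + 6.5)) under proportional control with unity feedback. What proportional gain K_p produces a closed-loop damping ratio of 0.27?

Closed-loop characteristic equation: s² + 6.5s + K_p·5.6 = 0.
So ω_n = √(5.6K_p) and 2ζω_n = 6.5, giving ζ = 6.5/(2√(5.6K_p)).
Setting ζ = 0.27: √(5.6K_p) = 6.5/(2·0.27) = 12.04, so K_p = 144.9/5.6 = 25.9.

K_p = 25.9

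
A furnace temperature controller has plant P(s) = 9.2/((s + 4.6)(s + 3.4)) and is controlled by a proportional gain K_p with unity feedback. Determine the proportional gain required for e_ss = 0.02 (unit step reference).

Steady-state error for a unit step on this type-0 loop is 1/(1 + K_p·P(0)).
P(0) = 0.5882. Require 1/(1 + K_p·0.5882) = 0.02, so 1 + 0.5882·K_p = 50.
K_p = (50 − 1)/0.5882 = 83.3.

K_p = 83.3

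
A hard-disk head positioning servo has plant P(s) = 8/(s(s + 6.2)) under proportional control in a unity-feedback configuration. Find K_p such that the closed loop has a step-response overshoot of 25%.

K_p = 7.37

From %OS = 100·exp(−πζ/√(1−ζ²)) = 25%, ζ = −ln(0.25)/√(π²+ln²(0.25)) = 0.4037.
Characteristic equation s² + 6.2s + 8K_p = 0 gives ζ = 6.2/(2√(8K_p)).
Setting ζ = 0.4037: √(8K_p) = 6.2/(2·0.4037) = 7.679, so K_p = 58.96/8 = 7.37.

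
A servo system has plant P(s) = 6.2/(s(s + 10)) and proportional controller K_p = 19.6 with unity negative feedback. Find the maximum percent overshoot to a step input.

Closed-loop characteristic equation: s² + 10s + 121.5 = 0, so ω_n = 11.02 rad/s and ζ = 10/(2·11.02) = 0.4536.
%OS = 100·exp(−πζ/√(1−ζ²)) = 100·exp(−π·0.4536/√0.7943) = 20.2%.

20.2%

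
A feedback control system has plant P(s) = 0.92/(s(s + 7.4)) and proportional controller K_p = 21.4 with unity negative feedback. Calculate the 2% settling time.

The closed-loop denominator s² + 7.4s + 19.69 gives ω_n = √19.69 = 4.437 and ζ = 7.4/(2ω_n) = 0.8339.
2% settling time T_s ≈ 4/(ζω_n) = 4/3.7 = 1.08 s.

T_s ≈ 1.08 s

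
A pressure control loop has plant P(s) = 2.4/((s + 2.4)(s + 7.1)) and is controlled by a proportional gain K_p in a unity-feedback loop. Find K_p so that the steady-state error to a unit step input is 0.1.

The loop is type 0, so e_ss(step) = 1/(1 + K_pos) with K_pos = K_p·P(0).
P(0) = 0.1408. Require 1/(1 + K_p·0.1408) = 0.1, so 1 + 0.1408·K_p = 10.
K_p = (10 − 1)/0.1408 = 63.9.

K_p = 63.9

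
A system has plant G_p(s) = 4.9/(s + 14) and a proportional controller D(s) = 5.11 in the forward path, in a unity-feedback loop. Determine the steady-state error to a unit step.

0.359

The loop is type 0. Static position error constant K_pos = D(0)·G_p(0) = 5.11·0.35 = 1.789.
Steady-state error to a unit step: e_ss = 1/(1+K_pos) = 1/2.788 = 0.359.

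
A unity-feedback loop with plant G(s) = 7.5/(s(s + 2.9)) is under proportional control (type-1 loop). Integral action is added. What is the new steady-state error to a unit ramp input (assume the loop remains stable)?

0

The integrator raises the loop to type 2, so K_v → ∞ and e_ss to a ramp is zero.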